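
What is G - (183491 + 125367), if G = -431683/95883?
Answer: -29614663297/95883 ≈ -3.0886e+5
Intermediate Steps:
G = -431683/95883 (G = -431683*1/95883 = -431683/95883 ≈ -4.5022)
G - (183491 + 125367) = -431683/95883 - (183491 + 125367) = -431683/95883 - 1*308858 = -431683/95883 - 308858 = -29614663297/95883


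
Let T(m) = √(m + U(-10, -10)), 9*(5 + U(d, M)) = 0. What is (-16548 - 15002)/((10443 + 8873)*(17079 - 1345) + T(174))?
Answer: -31550/303917957 ≈ -0.00010381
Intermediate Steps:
U(d, M) = -5 (U(d, M) = -5 + (⅑)*0 = -5 + 0 = -5)
T(m) = √(-5 + m) (T(m) = √(m - 5) = √(-5 + m))
(-16548 - 15002)/((10443 + 8873)*(17079 - 1345) + T(174)) = (-16548 - 15002)/((10443 + 8873)*(17079 - 1345) + √(-5 + 174)) = -31550/(19316*15734 + √169) = -31550/(303917944 + 13) = -31550/303917957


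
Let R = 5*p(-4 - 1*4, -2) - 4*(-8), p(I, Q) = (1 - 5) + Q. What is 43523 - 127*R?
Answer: 43269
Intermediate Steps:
p(I, Q) = -4 + Q
R = 2 (R = 5*(-4 - 2) - 4*(-8) = 5*(-6) + 32 = -30 + 32 = 2)
43523 - 127*R = 43523 - 127*2 = 43523 - 1*254 = 43523 - 254 = 43269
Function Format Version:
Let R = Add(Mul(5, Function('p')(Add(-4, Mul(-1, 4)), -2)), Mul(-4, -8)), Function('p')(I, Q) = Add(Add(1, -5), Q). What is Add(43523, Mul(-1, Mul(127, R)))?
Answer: 43269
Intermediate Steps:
Function('p')(I, Q) = Add(-4, Q)
R = 2 (R = Add(Mul(5, Add(-4, -2)), Mul(-4, -8)) = Add(Mul(5, -6), 32) = Add(-30, 32) = 2)
Add(43523, Mul(-1, Mul(127, R))) = Add(43523, Mul(-1, Mul(127, 2))) = Add(43523, Mul(-1, 254)) = Add(43523, -254) = 43269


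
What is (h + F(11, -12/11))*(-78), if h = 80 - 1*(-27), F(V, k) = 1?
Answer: -8424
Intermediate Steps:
h = 107 (h = 80 + 27 = 107)
(h + F(11, -12/11))*(-78) = (107 + 1)*(-78) = 108*(-78) = -8424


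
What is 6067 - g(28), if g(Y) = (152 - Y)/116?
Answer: 175912/29 ≈ 6065.9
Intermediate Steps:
g(Y) = 38/29 - Y/116 (g(Y) = (152 - Y)*(1/116) = 38/29 - Y/116)
6067 - g(28) = 6067 - (38/29 - 1/116*28) = 6067 - (38/29 - 7/29) = 6067 - 1*31/29 = 6067 - 31/29 = 175912/29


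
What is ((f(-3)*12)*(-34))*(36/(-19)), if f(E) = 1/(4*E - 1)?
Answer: -14688/247 ≈ -59.466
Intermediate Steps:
f(E) = 1/(-1 + 4*E)
((f(-3)*12)*(-34))*(36/(-19)) = ((12/(-1 + 4*(-3)))*(-34))*(36/(-19)) = ((12/(-1 - 12))*(-34))*(36*(-1/19)) = ((12/(-13))*(-34))*(-36/19) = (-1/13*12*(-34))*(-36/19) = -12/13*(-34)*(-36/19) = (408/13)*(-36/19) = -14688/247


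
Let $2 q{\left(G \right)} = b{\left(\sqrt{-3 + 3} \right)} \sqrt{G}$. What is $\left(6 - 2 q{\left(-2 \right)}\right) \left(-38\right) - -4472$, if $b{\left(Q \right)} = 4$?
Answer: $4244 + 152 i \sqrt{2} \approx 4244.0 + 214.96 i$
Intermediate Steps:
$q{\left(G \right)} = 2 \sqrt{G}$ ($q{\left(G \right)} = \frac{4 \sqrt{G}}{2} = 2 \sqrt{G}$)
$\left(6 - 2 q{\left(-2 \right)}\right) \left(-38\right) - -4472 = \left(6 - 2 \cdot 2 \sqrt{-2}\right) \left(-38\right) - -4472 = \left(6 - 2 \cdot 2 i \sqrt{2}\right) \left(-38\right) + 4472 = \left(6 - 4 i \sqrt{2}\right) \left(-38\right) + 4472 = \left(-228 + 152 i \sqrt{2}\right) + 4472 = 4244 + 152 i \sqrt{2}$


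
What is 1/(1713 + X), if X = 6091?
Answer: 1/7804 ≈ 0.00012814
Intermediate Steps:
1/(1713 + X) = 1/(1713 + 6091) = 1/7804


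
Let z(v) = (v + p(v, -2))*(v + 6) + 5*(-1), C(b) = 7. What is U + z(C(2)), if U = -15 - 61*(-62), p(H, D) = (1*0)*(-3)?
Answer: 3853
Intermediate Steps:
p(H, D) = 0 (p(H, D) = 0*(-3) = 0)
U = 3767 (U = -15 + 3782 = 3767)
z(v) = -5 + v*(6 + v) (z(v) = (v + 0)*(v + 6) + 5*(-1) = v*(6 + v) - 5 = -5 + v*(6 + v))
U + z(C(2)) = 3767 + (-5 + 7² + 6*7) = 3767 + (-5 + 49 + 42) = 3767 + 86 = 3853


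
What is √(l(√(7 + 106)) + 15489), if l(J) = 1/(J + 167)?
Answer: √(2586664 + 15489*√113)/√(167 + √113) ≈ 124.45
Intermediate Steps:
l(J) = 1/(167 + J)
√(l(√(7 + 106)) + 15489) = √(1/(167 + √(7 + 106)) + 15489) = √(1/(167 + √113) + 15489) = √(15489 + 1/(167 + √113))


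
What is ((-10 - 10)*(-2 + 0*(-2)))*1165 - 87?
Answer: 46513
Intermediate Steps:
((-10 - 10)*(-2 + 0*(-2)))*1165 - 87 = -20*(-2 + 0)*1165 - 87 = -20*(-2)*1165 - 87 = 40*1165 - 87 = 46600 - 87 = 46513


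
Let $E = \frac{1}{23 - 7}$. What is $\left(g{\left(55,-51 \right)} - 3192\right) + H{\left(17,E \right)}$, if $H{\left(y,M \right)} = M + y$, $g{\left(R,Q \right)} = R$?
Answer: $- \frac{49919}{16} \approx -3119.9$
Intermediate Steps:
$E = \frac{1}{16}$ ($E = \frac{1}{23 + \left(-16 + 9\right)} = \frac{1}{23 - 7} = \frac{1}{16} \approx 0.0625$)
$\left(g{\left(55,-51 \right)} - 3192\right) + H{\left(17,E \right)} = \left(55 - 3192\right) + \left(\frac{1}{16} + 17\right) = -3137 + \frac{273}{16} = - \frac{49919}{16}$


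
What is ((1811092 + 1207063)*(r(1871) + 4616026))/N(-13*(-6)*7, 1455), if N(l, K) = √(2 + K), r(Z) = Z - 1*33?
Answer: 13937429320920*√1457/1457 ≈ 3.6513e+11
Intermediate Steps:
r(Z) = -33 + Z (r(Z) = Z - 33 = -33 + Z)
((1811092 + 1207063)*(r(1871) + 4616026))/N(-13*(-6)*7, 1455) = ((1811092 + 1207063)*((-33 + 1871) + 4616026))/(√(2 + 1455)) = (3018155*(1838 + 4616026))/(√1457) = (3018155*4617864)*(√1457/1457) = 13937429320920*(√1457/1457) = 13937429320920*√1457/1457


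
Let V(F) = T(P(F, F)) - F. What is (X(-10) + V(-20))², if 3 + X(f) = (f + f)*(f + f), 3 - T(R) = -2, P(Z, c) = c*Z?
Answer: 178084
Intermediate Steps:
P(Z, c) = Z*c
T(R) = 5 (T(R) = 3 - 1*(-2) = 3 + 2 = 5)
V(F) = 5 - F
X(f) = -3 + 4*f² (X(f) = -3 + (f + f)*(f + f) = -3 + (2*f)*(2*f) = -3 + 4*f²)
(X(-10) + V(-20))² = ((-3 + 4*(-10)²) + (5 - 1*(-20)))² = ((-3 + 4*100) + (5 + 20))² = ((-3 + 400) + 25)² = (397 + 25)² = 422² = 178084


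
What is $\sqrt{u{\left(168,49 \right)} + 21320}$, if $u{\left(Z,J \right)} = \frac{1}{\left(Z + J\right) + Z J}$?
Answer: $\frac{\sqrt{1521941021769}}{8449} \approx 146.01$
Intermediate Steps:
$u{\left(Z,J \right)} = \frac{1}{J + Z + J Z}$ ($u{\left(Z,J \right)} = \frac{1}{\left(J + Z\right) + J Z} = \frac{1}{J + Z + J Z}$)
$\sqrt{u{\left(168,49 \right)} + 21320} = \sqrt{\frac{1}{49 + 168 + 49 \cdot 168} + 21320} = \sqrt{\frac{1}{49 + 168 + 8232} + 21320} = \sqrt{\frac{1}{8449} + 21320} = \sqrt{\frac{180132681}{8449}} = \frac{\sqrt{1521941021769}}{8449}$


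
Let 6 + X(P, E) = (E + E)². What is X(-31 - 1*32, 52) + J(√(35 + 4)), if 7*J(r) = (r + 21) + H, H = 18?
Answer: 75709/7 + √39/7 ≈ 10816.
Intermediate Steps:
X(P, E) = -6 + 4*E² (X(P, E) = -6 + (E + E)² = -6 + (2*E)² = -6 + 4*E²)
J(r) = 39/7 + r/7 (J(r) = ((r + 21) + 18)/7 = ((21 + r) + 18)/7 = (39 + r)/7 = 39/7 + r/7)
X(-31 - 1*32, 52) + J(√(35 + 4)) = (-6 + 4*52²) + (39/7 + √(35 + 4)/7) = (-6 + 4*2704) + (39/7 + √39/7) = (-6 + 10816) + (39/7 + √39/7) = 10810 + (39/7 + √39/7) = 75709/7 + √39/7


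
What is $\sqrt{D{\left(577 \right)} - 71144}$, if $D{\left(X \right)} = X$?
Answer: $i \sqrt{70567} \approx 265.64 i$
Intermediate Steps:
$\sqrt{D{\left(577 \right)} - 71144} = \sqrt{577 - 71144} = \sqrt{-70567} = i \sqrt{70567}$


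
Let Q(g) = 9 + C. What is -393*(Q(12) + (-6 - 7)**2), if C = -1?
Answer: -69561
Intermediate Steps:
Q(g) = 8 (Q(g) = 9 - 1 = 8)
-393*(Q(12) + (-6 - 7)**2) = -393*(8 + (-6 - 7)**2) = -393*(8 + (-13)**2) = -393*(8 + 169) = -393*177 = -69561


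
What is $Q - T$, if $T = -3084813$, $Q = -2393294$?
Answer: $691519$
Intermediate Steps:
$Q - T = -2393294 - -3084813 = -2393294 + 3084813 = 691519$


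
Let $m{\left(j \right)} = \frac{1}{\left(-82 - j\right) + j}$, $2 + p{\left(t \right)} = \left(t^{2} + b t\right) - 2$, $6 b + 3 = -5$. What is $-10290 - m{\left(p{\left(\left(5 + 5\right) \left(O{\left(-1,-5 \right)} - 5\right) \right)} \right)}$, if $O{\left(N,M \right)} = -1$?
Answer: $- \frac{843779}{82} \approx -10290.0$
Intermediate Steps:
$b = - \frac{4}{3}$ ($b = - \frac{1}{2} + \frac{1}{6} \left(-5\right) = - \frac{1}{2} - \frac{5}{6} = - \frac{4}{3} \approx -1.3333$)
$p{\left(t \right)} = -4 + t^{2} - \frac{4 t}{3}$ ($p{\left(t \right)} = -2 - \left(2 - t^{2} + \frac{4 t}{3}\right) = -4 + t^{2} - \frac{4 t}{3}$)
$m{\left(j \right)} = - \frac{1}{82}$ ($m{\left(j \right)} = \frac{1}{-82} = - \frac{1}{82}$)
$-10290 - m{\left(p{\left(\left(5 + 5\right) \left(O{\left(-1,-5 \right)} - 5\right) \right)} \right)} = -10290 - - \frac{1}{82} = -10290 + \frac{1}{82} = - \frac{843779}{82}$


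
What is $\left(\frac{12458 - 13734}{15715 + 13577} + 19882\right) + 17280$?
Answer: $\frac{272137007}{7323} \approx 37162.0$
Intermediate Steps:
$\left(\frac{12458 - 13734}{15715 + 13577} + 19882\right) + 17280 = \left(- \frac{1276}{29292} + 19882\right) + 17280 = \left(\left(-1276\right) \frac{1}{29292} + 19882\right) + 17280 = \left(- \frac{319}{7323} + 19882\right) + 17280 = \frac{145595567}{7323} + 17280 = \frac{272137007}{7323}$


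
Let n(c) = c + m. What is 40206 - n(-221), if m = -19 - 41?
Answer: 40487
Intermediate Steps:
m = -60
n(c) = -60 + c (n(c) = c - 60 = -60 + c)
40206 - n(-221) = 40206 - (-60 - 221) = 40206 - 1*(-281) = 40206 + 281 = 40487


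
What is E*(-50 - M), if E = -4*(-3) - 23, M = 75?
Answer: 1375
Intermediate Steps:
E = -11 (E = 12 - 23 = -11)
E*(-50 - M) = -11*(-50 - 1*75) = -11*(-50 - 75) = -11*(-125) = 1375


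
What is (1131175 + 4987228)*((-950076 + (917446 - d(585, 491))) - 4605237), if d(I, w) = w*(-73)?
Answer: -28157037447672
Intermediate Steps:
d(I, w) = -73*w
(1131175 + 4987228)*((-950076 + (917446 - d(585, 491))) - 4605237) = (1131175 + 4987228)*((-950076 + (917446 - (-73)*491)) - 4605237) = 6118403*((-950076 + (917446 - 1*(-35843))) - 4605237) = 6118403*((-950076 + (917446 + 35843)) - 4605237) = 6118403*((-950076 + 953289) - 4605237) = 6118403*(3213 - 4605237) = 6118403*(-4602024) = -28157037447672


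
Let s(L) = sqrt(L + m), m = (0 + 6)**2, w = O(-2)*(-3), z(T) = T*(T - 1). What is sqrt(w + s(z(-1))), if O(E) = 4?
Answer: sqrt(-12 + sqrt(38)) ≈ 2.4157*I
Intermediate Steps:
z(T) = T*(-1 + T)
w = -12 (w = 4*(-3) = -12)
m = 36 (m = 6**2 = 36)
s(L) = sqrt(36 + L) (s(L) = sqrt(L + 36) = sqrt(36 + L))
sqrt(w + s(z(-1))) = sqrt(-12 + sqrt(36 - (-1 - 1))) = sqrt(-12 + sqrt(36 - 1*(-2))) = sqrt(-12 + sqrt(36 + 2)) = sqrt(-12 + sqrt(38))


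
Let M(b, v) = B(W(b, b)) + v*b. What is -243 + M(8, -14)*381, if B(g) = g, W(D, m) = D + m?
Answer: -36819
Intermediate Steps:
M(b, v) = 2*b + b*v (M(b, v) = (b + b) + v*b = 2*b + b*v)
-243 + M(8, -14)*381 = -243 + (8*(2 - 14))*381 = -243 + (8*(-12))*381 = -243 - 96*381 = -243 - 36576 = -36819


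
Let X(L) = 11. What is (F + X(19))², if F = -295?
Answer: 80656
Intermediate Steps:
(F + X(19))² = (-295 + 11)² = (-284)² = 80656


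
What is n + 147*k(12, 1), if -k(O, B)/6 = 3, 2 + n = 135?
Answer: -2513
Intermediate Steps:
n = 133 (n = -2 + 135 = 133)
k(O, B) = -18 (k(O, B) = -6*3 = -18)
n + 147*k(12, 1) = 133 + 147*(-18) = 133 - 2646 = -2513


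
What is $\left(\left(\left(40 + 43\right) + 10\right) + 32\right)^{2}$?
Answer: $15625$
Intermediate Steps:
$\left(\left(\left(40 + 43\right) + 10\right) + 32\right)^{2} = \left(\left(83 + 10\right) + 32\right)^{2} = \left(93 + 32\right)^{2} = 125^{2} = 15625$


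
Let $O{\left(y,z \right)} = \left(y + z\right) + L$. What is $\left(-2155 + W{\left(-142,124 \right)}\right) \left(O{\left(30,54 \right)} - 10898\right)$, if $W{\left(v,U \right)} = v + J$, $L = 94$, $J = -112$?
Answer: $25824480$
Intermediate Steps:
$O{\left(y,z \right)} = 94 + y + z$ ($O{\left(y,z \right)} = \left(y + z\right) + 94 = 94 + y + z$)
$W{\left(v,U \right)} = -112 + v$ ($W{\left(v,U \right)} = v - 112 = -112 + v$)
$\left(-2155 + W{\left(-142,124 \right)}\right) \left(O{\left(30,54 \right)} - 10898\right) = \left(-2155 - 254\right) \left(\left(94 + 30 + 54\right) - 10898\right) = \left(-2155 - 254\right) \left(178 - 10898\right) = \left(-2409\right) \left(-10720\right) = 25824480$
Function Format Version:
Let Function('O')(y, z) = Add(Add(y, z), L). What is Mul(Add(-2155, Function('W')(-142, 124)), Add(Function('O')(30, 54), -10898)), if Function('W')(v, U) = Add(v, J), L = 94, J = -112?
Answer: 25824480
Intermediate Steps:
Function('O')(y, z) = Add(94, y, z) (Function('O')(y, z) = Add(Add(y, z), 94) = Add(94, y, z))
Function('W')(v, U) = Add(-112, v) (Function('W')(v, U) = Add(v, -112) = Add(-112, v))
Mul(Add(-2155, Function('W')(-142, 124)), Add(Function('O')(30, 54), -10898)) = Mul(Add(-2155, Add(-112, -142)), Add(Add(94, 30, 54), -10898)) = Mul(Add(-2155, -254), Add(178, -10898)) = Mul(-2409, -10720) = 25824480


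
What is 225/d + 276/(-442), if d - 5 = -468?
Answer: -113619/102323 ≈ -1.1104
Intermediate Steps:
d = -463 (d = 5 - 468 = -463)
225/d + 276/(-442) = 225/(-463) + 276/(-442) = 225*(-1/463) + 276*(-1/442) = -225/463 - 138/221 = -113619/102323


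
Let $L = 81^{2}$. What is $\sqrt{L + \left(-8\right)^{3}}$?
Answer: $\sqrt{6049} \approx 77.775$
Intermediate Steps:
$L = 6561$
$\sqrt{L + \left(-8\right)^{3}} = \sqrt{6561 + \left(-8\right)^{3}} = \sqrt{6561 - 512} = \sqrt{6049}$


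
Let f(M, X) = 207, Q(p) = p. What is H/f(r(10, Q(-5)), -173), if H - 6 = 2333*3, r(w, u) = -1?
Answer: 2335/69 ≈ 33.841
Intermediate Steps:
H = 7005 (H = 6 + 2333*3 = 6 + 6999 = 7005)
H/f(r(10, Q(-5)), -173) = 7005/207 = 7005*(1/207) = 2335/69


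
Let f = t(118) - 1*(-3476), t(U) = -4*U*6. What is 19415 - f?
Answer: 18771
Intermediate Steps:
t(U) = -24*U
f = 644 (f = -24*118 - 1*(-3476) = -2832 + 3476 = 644)
19415 - f = 19415 - 1*644 = 19415 - 644 = 18771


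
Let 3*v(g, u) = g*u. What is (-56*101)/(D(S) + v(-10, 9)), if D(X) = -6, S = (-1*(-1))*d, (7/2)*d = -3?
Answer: 1414/9 ≈ 157.11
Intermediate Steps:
d = -6/7 (d = (2/7)*(-3) = -6/7 ≈ -0.85714)
S = -6/7 (S = -1*(-1)*(-6/7) = 1*(-6/7) = -6/7 ≈ -0.85714)
v(g, u) = g*u/3 (v(g, u) = (g*u)/3 = g*u/3)
(-56*101)/(D(S) + v(-10, 9)) = (-56*101)/(-6 + (⅓)*(-10)*9) = -5656/(-6 - 30) = -5656/(-36) = -5656*(-1/36) = 1414/9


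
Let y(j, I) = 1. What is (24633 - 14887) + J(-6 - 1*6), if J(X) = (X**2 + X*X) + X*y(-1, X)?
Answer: 10022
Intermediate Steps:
J(X) = X + 2*X**2 (J(X) = (X**2 + X*X) + X*1 = (X**2 + X**2) + X = 2*X**2 + X = X + 2*X**2)
(24633 - 14887) + J(-6 - 1*6) = (24633 - 14887) + (-6 - 1*6)*(1 + 2*(-6 - 1*6)) = 9746 + (-6 - 6)*(1 + 2*(-6 - 6)) = 9746 - 12*(1 + 2*(-12)) = 9746 - 12*(1 - 24) = 9746 - 12*(-23) = 9746 + 276 = 10022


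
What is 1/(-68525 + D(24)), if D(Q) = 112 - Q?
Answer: -1/68437 ≈ -1.4612e-5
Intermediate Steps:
1/(-68525 + D(24)) = 1/(-68525 + (112 - 1*24)) = 1/(-68525 + (112 - 24)) = 1/(-68525 + 88) = 1/(-68437) = -1/68437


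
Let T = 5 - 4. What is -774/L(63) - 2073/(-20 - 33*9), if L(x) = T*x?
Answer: -12751/2219 ≈ -5.7463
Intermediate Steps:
T = 1
L(x) = x (L(x) = 1*x = x)
-774/L(63) - 2073/(-20 - 33*9) = -774/63 - 2073/(-20 - 33*9) = -774*1/63 - 2073/(-20 - 297) = -86/7 - 2073/(-317) = -86/7 - 2073*(-1/317) = -86/7 + 2073/317 = -12751/2219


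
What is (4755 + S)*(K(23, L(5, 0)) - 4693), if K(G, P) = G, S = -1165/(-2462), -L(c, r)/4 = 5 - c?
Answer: -27338121625/1231 ≈ -2.2208e+7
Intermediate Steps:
L(c, r) = -20 + 4*c (L(c, r) = -4*(5 - c) = -20 + 4*c)
S = 1165/2462 (S = -1165*(-1/2462) = 1165/2462 ≈ 0.47319)
(4755 + S)*(K(23, L(5, 0)) - 4693) = (4755 + 1165/2462)*(23 - 4693) = (11707975/2462)*(-4670) = -27338121625/1231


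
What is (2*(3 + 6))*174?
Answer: 3132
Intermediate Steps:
(2*(3 + 6))*174 = (2*9)*174 = 18*174 = 3132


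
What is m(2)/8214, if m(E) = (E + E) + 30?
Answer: 17/4107 ≈ 0.0041393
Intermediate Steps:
m(E) = 30 + 2*E (m(E) = 2*E + 30 = 30 + 2*E)
m(2)/8214 = (30 + 2*2)/8214 = (30 + 4)*(1/8214) = 34*(1/8214) = 17/4107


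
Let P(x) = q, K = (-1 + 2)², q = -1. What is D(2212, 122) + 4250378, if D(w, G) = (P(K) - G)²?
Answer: 4265507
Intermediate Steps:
K = 1 (K = 1² = 1)
P(x) = -1
D(w, G) = (-1 - G)²
D(2212, 122) + 4250378 = (1 + 122)² + 4250378 = 123² + 4250378 = 15129 + 4250378 = 4265507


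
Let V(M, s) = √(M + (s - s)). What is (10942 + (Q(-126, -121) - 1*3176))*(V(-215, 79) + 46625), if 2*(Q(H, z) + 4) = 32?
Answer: 362649250 + 7778*I*√215 ≈ 3.6265e+8 + 1.1405e+5*I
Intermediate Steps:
Q(H, z) = 12 (Q(H, z) = -4 + (½)*32 = -4 + 16 = 12)
V(M, s) = √M (V(M, s) = √(M + 0) = √M)
(10942 + (Q(-126, -121) - 1*3176))*(V(-215, 79) + 46625) = (10942 + (12 - 1*3176))*(√(-215) + 46625) = (10942 + (12 - 3176))*(I*√215 + 46625) = (10942 - 3164)*(46625 + I*√215) = 7778*(46625 + I*√215) = 362649250 + 7778*I*√215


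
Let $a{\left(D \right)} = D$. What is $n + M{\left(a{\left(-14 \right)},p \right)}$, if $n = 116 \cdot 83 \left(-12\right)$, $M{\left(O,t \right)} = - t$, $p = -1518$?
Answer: $-114018$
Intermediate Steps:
$n = -115536$ ($n = 9628 \left(-12\right) = -115536$)
$n + M{\left(a{\left(-14 \right)},p \right)} = -115536 - -1518 = -115536 + 1518 = -114018$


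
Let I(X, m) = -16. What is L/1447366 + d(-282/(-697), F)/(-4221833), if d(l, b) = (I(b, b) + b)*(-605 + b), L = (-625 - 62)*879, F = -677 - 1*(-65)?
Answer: -3655638056225/6110537541878 ≈ -0.59825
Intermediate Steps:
F = -612 (F = -677 + 65 = -612)
L = -603873 (L = -687*879 = -603873)
d(l, b) = (-605 + b)*(-16 + b) (d(l, b) = (-16 + b)*(-605 + b) = (-605 + b)*(-16 + b))
L/1447366 + d(-282/(-697), F)/(-4221833) = -603873/1447366 + (9680 + (-612)² - 621*(-612))/(-4221833) = -603873*1/1447366 + (9680 + 374544 + 380052)*(-1/4221833) = -603873/1447366 + 764276*(-1/4221833) = -603873/1447366 - 764276/4221833 = -3655638056225/6110537541878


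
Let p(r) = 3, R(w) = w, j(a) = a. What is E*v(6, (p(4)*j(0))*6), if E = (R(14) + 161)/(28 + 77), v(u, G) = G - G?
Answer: 0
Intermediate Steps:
v(u, G) = 0
E = 5/3 (E = (14 + 161)/(28 + 77) = 175/105 = 175*(1/105) = 5/3 ≈ 1.6667)
E*v(6, (p(4)*j(0))*6) = (5/3)*0 = 0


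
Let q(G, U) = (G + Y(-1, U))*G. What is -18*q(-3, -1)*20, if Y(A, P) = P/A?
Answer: -2160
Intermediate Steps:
q(G, U) = G*(G - U) (q(G, U) = (G + U/(-1))*G = (G + U*(-1))*G = (G - U)*G = G*(G - U))
-18*q(-3, -1)*20 = -(-54)*(-3 - 1*(-1))*20 = -(-54)*(-3 + 1)*20 = -(-54)*(-2)*20 = -18*6*20 = -108*20 = -2160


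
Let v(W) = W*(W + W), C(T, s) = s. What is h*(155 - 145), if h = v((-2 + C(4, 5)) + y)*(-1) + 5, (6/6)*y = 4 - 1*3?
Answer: -270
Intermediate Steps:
y = 1 (y = 4 - 1*3 = 4 - 3 = 1)
v(W) = 2*W² (v(W) = W*(2*W) = 2*W²)
h = -27 (h = (2*((-2 + 5) + 1)²)*(-1) + 5 = (2*(3 + 1)²)*(-1) + 5 = (2*4²)*(-1) + 5 = (2*16)*(-1) + 5 = 32*(-1) + 5 = -32 + 5 = -27)
h*(155 - 145) = -27*(155 - 145) = -27*10 = -270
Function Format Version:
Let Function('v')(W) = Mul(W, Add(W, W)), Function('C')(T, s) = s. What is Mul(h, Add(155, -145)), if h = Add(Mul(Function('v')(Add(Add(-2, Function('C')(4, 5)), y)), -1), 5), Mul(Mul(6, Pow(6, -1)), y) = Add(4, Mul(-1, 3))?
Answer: -270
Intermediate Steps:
y = 1 (y = Add(4, Mul(-1, 3)) = Add(4, -3) = 1)
Function('v')(W) = Mul(2, Pow(W, 2)) (Function('v')(W) = Mul(W, Mul(2, W)) = Mul(2, Pow(W, 2)))
h = -27 (h = Add(Mul(Mul(2, Pow(Add(Add(-2, 5), 1), 2)), -1), 5) = Add(Mul(Mul(2, Pow(Add(3, 1), 2)), -1), 5) = Add(Mul(Mul(2, Pow(4, 2)), -1), 5) = Add(Mul(Mul(2, 16), -1), 5) = Add(Mul(32, -1), 5) = Add(-32, 5) = -27)
Mul(h, Add(155, -145)) = Mul(-27, Add(155, -145)) = Mul(-27, 10) = -270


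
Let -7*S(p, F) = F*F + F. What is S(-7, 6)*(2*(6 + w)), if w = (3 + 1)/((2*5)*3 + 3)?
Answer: -808/11 ≈ -73.455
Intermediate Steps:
S(p, F) = -F/7 - F²/7 (S(p, F) = -(F*F + F)/7 = -(F² + F)/7 = -(F + F²)/7 = -F/7 - F²/7)
w = 4/33 (w = 4/(10*3 + 3) = 4/(30 + 3) = 4/33 ≈ 0.12121)
S(-7, 6)*(2*(6 + w)) = (-⅐*6*(1 + 6))*(2*(6 + 4/33)) = (-⅐*6*7)*(2*(202/33)) = -6*404/33 = -808/11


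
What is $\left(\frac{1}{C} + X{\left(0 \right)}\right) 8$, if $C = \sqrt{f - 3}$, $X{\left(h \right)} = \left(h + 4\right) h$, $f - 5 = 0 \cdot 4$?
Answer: $4 \sqrt{2} \approx 5.6569$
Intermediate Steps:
$f = 5$ ($f = 5 + 0 \cdot 4 = 5 + 0 = 5$)
$X{\left(h \right)} = h \left(4 + h\right)$ ($X{\left(h \right)} = \left(4 + h\right) h = h \left(4 + h\right)$)
$C = \sqrt{2}$ ($C = \sqrt{5 - 3} = \sqrt{2} \approx 1.4142$)
$\left(\frac{1}{C} + X{\left(0 \right)}\right) 8 = \left(\frac{1}{\sqrt{2}} + 0 \left(4 + 0\right)\right) 8 = \left(\frac{\sqrt{2}}{2} + 0 \cdot 4\right) 8 = \left(\frac{\sqrt{2}}{2} + 0\right) 8 = \frac{\sqrt{2}}{2} \cdot 8 = 4 \sqrt{2}$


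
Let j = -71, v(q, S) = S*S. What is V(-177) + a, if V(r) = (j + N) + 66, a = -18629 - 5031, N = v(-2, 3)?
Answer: -23656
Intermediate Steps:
v(q, S) = S²
N = 9 (N = 3² = 9)
a = -23660
V(r) = 4 (V(r) = (-71 + 9) + 66 = -62 + 66 = 4)
V(-177) + a = 4 - 23660 = -23656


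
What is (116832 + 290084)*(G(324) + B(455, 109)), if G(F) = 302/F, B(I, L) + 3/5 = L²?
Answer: 1958055173582/405 ≈ 4.8347e+9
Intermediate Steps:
B(I, L) = -⅗ + L²
(116832 + 290084)*(G(324) + B(455, 109)) = (116832 + 290084)*(302/324 + (-⅗ + 109²)) = 406916*(302*(1/324) + (-⅗ + 11881)) = 406916*(151/162 + 59402/5) = 406916*(9623879/810) = 1958055173582/405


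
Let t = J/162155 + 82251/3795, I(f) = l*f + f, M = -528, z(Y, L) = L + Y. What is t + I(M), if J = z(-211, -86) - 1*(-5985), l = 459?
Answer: -9963313619409/41025215 ≈ -2.4286e+5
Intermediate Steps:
J = 5688 (J = (-86 - 211) - 1*(-5985) = -297 + 5985 = 5688)
I(f) = 460*f (I(f) = 459*f + f = 460*f)
t = 890599791/41025215 (t = 5688/162155 + 82251/3795 = 5688*(1/162155) + 82251*(1/3795) = 5688/162155 + 27417/1265 = 890599791/41025215 ≈ 21.709)
t + I(M) = 890599791/41025215 + 460*(-528) = 890599791/41025215 - 242880 = -9963313619409/41025215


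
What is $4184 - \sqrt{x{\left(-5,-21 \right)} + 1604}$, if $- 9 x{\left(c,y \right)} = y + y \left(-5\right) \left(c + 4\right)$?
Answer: $4184 - \sqrt{1618} \approx 4143.8$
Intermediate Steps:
$x{\left(c,y \right)} = - \frac{y}{9} + \frac{5 y \left(4 + c\right)}{9}$ ($x{\left(c,y \right)} = - \frac{y + y \left(-5\right) \left(c + 4\right)}{9} = - \frac{y + - 5 y \left(4 + c\right)}{9} = - \frac{y - 5 y \left(4 + c\right)}{9} = - \frac{y}{9} + \frac{5 y \left(4 + c\right)}{9}$)
$4184 - \sqrt{x{\left(-5,-21 \right)} + 1604} = 4184 - \sqrt{\frac{1}{9} \left(-21\right) \left(19 + 5 \left(-5\right)\right) + 1604} = 4184 - \sqrt{\frac{1}{9} \left(-21\right) \left(19 - 25\right) + 1604} = 4184 - \sqrt{\frac{1}{9} \left(-21\right) \left(-6\right) + 1604} = 4184 - \sqrt{14 + 1604} = 4184 - \sqrt{1618}$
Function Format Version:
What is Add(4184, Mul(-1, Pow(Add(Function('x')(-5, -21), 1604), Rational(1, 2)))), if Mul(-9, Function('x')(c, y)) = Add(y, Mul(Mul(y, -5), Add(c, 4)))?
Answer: Add(4184, Mul(-1, Pow(1618, Rational(1, 2)))) ≈ 4143.8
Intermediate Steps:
Function('x')(c, y) = Add(Mul(Rational(-1, 9), y), Mul(Rational(5, 9), y, Add(4, c))) (Function('x')(c, y) = Mul(Rational(-1, 9), Add(y, Mul(Mul(y, -5), Add(c, 4)))) = Mul(Rational(-1, 9), Add(y, Mul(Mul(-5, y), Add(4, c)))) = Mul(Rational(-1, 9), Add(y, Mul(-5, y, Add(4, c)))) = Add(Mul(Rational(-1, 9), y), Mul(Rational(5, 9), y, Add(4, c))))
Add(4184, Mul(-1, Pow(Add(Function('x')(-5, -21), 1604), Rational(1, 2)))) = Add(4184, Mul(-1, Pow(Add(Mul(Rational(1, 9), -21, Add(19, Mul(5, -5))), 1604), Rational(1, 2)))) = Add(4184, Mul(-1, Pow(Add(Mul(Rational(1, 9), -21, Add(19, -25)), 1604), Rational(1, 2)))) = Add(4184, Mul(-1, Pow(Add(Mul(Rational(1, 9), -21, -6), 1604), Rational(1, 2)))) = Add(4184, Mul(-1, Pow(Add(14, 1604), Rational(1, 2)))) = Add(4184, Mul(-1, Pow(1618, Rational(1, 2))))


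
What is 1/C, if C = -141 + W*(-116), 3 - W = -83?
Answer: -1/10117 ≈ -9.8843e-5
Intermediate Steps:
W = 86 (W = 3 - 1*(-83) = 3 + 83 = 86)
C = -10117 (C = -141 + 86*(-116) = -141 - 9976 = -10117)
1/C = 1/(-10117) = -1/10117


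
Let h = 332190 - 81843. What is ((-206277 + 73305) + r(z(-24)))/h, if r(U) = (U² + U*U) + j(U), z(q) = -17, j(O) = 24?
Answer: -132370/250347 ≈ -0.52875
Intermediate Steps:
r(U) = 24 + 2*U² (r(U) = (U² + U*U) + 24 = (U² + U²) + 24 = 2*U² + 24 = 24 + 2*U²)
h = 250347
((-206277 + 73305) + r(z(-24)))/h = ((-206277 + 73305) + (24 + 2*(-17)²))/250347 = (-132972 + (24 + 2*289))*(1/250347) = (-132972 + (24 + 578))*(1/250347) = (-132972 + 602)*(1/250347) = -132370*1/250347 = -132370/250347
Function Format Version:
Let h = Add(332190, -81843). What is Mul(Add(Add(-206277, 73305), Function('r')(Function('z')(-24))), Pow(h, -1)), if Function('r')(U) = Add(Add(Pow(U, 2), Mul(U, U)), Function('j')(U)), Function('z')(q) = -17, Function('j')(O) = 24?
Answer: Rational(-132370, 250347) ≈ -0.52875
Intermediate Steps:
Function('r')(U) = Add(24, Mul(2, Pow(U, 2))) (Function('r')(U) = Add(Add(Pow(U, 2), Mul(U, U)), 24) = Add(Add(Pow(U, 2), Pow(U, 2)), 24) = Add(Mul(2, Pow(U, 2)), 24) = Add(24, Mul(2, Pow(U, 2))))
h = 250347
Mul(Add(Add(-206277, 73305), Function('r')(Function('z')(-24))), Pow(h, -1)) = Mul(Add(Add(-206277, 73305), Add(24, Mul(2, Pow(-17, 2)))), Pow(250347, -1)) = Mul(Add(-132972, Add(24, Mul(2, 289))), Rational(1, 250347)) = Mul(Add(-132972, Add(24, 578)), Rational(1, 250347)) = Mul(Add(-132972, 602), Rational(1, 250347)) = Mul(-132370, Rational(1, 250347)) = Rational(-132370, 250347)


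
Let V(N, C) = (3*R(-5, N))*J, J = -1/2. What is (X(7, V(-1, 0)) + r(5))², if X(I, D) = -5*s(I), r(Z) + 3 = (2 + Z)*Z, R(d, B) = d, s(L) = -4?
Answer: 2704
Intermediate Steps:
r(Z) = -3 + Z*(2 + Z) (r(Z) = -3 + (2 + Z)*Z = -3 + Z*(2 + Z))
J = -½ (J = -1*½ = -½ ≈ -0.50000)
V(N, C) = 15/2 (V(N, C) = (3*(-5))*(-½) = -15*(-½) = 15/2)
X(I, D) = 20 (X(I, D) = -5*(-4) = 20)
(X(7, V(-1, 0)) + r(5))² = (20 + (-3 + 5² + 2*5))² = (20 + (-3 + 25 + 10))² = (20 + 32)² = 52² = 2704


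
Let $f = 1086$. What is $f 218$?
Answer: $236748$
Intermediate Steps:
$f 218 = 1086 \cdot 218 = 236748$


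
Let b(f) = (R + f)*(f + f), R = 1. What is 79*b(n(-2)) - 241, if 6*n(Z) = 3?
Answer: -245/2 ≈ -122.50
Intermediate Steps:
n(Z) = ½ (n(Z) = (⅙)*3 = ½)
b(f) = 2*f*(1 + f) (b(f) = (1 + f)*(f + f) = (1 + f)*(2*f) = 2*f*(1 + f))
79*b(n(-2)) - 241 = 79*(2*(½)*(1 + ½)) - 241 = 79*(2*(½)*(3/2)) - 241 = 79*(3/2) - 241 = 237/2 - 241 = -245/2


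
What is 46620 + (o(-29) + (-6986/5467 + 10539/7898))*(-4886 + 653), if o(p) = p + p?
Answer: 163682270307/560758 ≈ 2.9189e+5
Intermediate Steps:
o(p) = 2*p
46620 + (o(-29) + (-6986/5467 + 10539/7898))*(-4886 + 653) = 46620 + (2*(-29) + (-6986/5467 + 10539/7898))*(-4886 + 653) = 46620 + (-58 + (-6986*1/5467 + 10539*(1/7898)))*(-4233) = 46620 + (-58 + (-998/781 + 10539/7898))*(-4233) = 46620 + (-58 + 31705/560758)*(-4233) = 46620 - 32492259/560758*(-4233) = 46620 + 137539732347/560758 = 163682270307/560758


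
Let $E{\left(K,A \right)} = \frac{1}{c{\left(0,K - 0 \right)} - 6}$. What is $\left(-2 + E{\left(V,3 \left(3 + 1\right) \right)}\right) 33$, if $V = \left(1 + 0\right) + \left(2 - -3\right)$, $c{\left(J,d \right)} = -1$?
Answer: $- \frac{495}{7} \approx -70.714$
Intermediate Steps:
$V = 6$ ($V = 1 + \left(2 + 3\right) = 1 + 5 = 6$)
$E{\left(K,A \right)} = - \frac{1}{7}$ ($E{\left(K,A \right)} = \frac{1}{-1 - 6} = \frac{1}{-7} = - \frac{1}{7}$)
$\left(-2 + E{\left(V,3 \left(3 + 1\right) \right)}\right) 33 = \left(-2 - \frac{1}{7}\right) 33 = \left(- \frac{15}{7}\right) 33 = - \frac{495}{7}$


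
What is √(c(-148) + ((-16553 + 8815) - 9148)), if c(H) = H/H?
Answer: I*√16885 ≈ 129.94*I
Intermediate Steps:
c(H) = 1
√(c(-148) + ((-16553 + 8815) - 9148)) = √(1 + ((-16553 + 8815) - 9148)) = √(1 + (-7738 - 9148)) = √(1 - 16886) = √(-16885) = I*√16885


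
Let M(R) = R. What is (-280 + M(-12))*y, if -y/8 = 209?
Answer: 488224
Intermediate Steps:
y = -1672 (y = -8*209 = -1672)
(-280 + M(-12))*y = (-280 - 12)*(-1672) = -292*(-1672) = 488224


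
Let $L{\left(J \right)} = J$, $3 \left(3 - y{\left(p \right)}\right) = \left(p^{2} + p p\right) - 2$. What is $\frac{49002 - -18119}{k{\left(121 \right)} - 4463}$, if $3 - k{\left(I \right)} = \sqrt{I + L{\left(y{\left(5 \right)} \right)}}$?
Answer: $- \frac{74839915}{4972873} + \frac{201363 \sqrt{3}}{9945746} \approx -15.015$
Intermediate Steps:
$y{\left(p \right)} = \frac{11}{3} - \frac{2 p^{2}}{3}$ ($y{\left(p \right)} = 3 - \frac{\left(p^{2} + p p\right) - 2}{3} = 3 - \frac{\left(p^{2} + p^{2}\right) - 2}{3} = 3 - \frac{2 p^{2} - 2}{3} = 3 - \frac{-2 + 2 p^{2}}{3} = 3 - \left(- \frac{2}{3} + \frac{2 p^{2}}{3}\right) = \frac{11}{3} - \frac{2 p^{2}}{3}$)
$k{\left(I \right)} = 3 - \sqrt{-13 + I}$ ($k{\left(I \right)} = 3 - \sqrt{I + \left(\frac{11}{3} - \frac{2 \cdot 5^{2}}{3}\right)} = 3 - \sqrt{I + \left(\frac{11}{3} - \frac{50}{3}\right)} = 3 - \sqrt{I - 13} = 3 - \sqrt{-13 + I}$)
$\frac{49002 - -18119}{k{\left(121 \right)} - 4463} = \frac{49002 - -18119}{\left(3 - \sqrt{-13 + 121}\right) - 4463} = \frac{49002 + 18119}{\left(3 - \sqrt{108}\right) - 4463} = \frac{67121}{\left(3 - 6 \sqrt{3}\right) - 4463} = \frac{67121}{-4460 - 6 \sqrt{3}}$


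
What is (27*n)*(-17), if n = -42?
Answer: 19278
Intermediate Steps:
(27*n)*(-17) = (27*(-42))*(-17) = -1134*(-17) = 19278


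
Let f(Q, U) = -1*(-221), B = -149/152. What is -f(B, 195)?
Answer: -221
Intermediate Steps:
B = -149/152 (B = -149*1/152 = -149/152 ≈ -0.98026)
f(Q, U) = 221
-f(B, 195) = -1*221 = -221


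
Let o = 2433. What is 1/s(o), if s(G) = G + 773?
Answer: 1/3206 ≈ 0.00031192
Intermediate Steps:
s(G) = 773 + G
1/s(o) = 1/(773 + 2433) = 1/3206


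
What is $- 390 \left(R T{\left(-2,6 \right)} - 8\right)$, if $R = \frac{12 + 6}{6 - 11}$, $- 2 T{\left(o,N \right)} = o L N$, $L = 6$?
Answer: $53664$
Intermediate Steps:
$T{\left(o,N \right)} = - 3 N o$ ($T{\left(o,N \right)} = - \frac{o 6 N}{2} = - \frac{6 o N}{2} = - \frac{6 N o}{2} = - 3 N o$)
$R = - \frac{18}{5}$ ($R = \frac{18}{-5} = 18 \left(- \frac{1}{5}\right) = - \frac{18}{5} \approx -3.6$)
$- 390 \left(R T{\left(-2,6 \right)} - 8\right) = - 390 \left(- \frac{18 \left(\left(-3\right) 6 \left(-2\right)\right)}{5} - 8\right) = - 390 \left(\left(- \frac{18}{5}\right) 36 + \left(-8 + 0\right)\right) = - 390 \left(- \frac{648}{5} - 8\right) = \left(-390\right) \left(- \frac{688}{5}\right) = 53664$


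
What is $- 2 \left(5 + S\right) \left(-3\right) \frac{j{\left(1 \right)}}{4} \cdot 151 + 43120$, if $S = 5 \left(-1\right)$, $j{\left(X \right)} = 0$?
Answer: $43120$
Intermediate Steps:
$S = -5$
$- 2 \left(5 + S\right) \left(-3\right) \frac{j{\left(1 \right)}}{4} \cdot 151 + 43120 = - 2 \left(5 - 5\right) \left(-3\right) \frac{0}{4} \cdot 151 + 43120 = \left(-2\right) 0 \left(-3\right) 0 \cdot \frac{1}{4} \cdot 151 + 43120 = 0 \left(-3\right) 0 \cdot 151 + 43120 = 0 \cdot 0 \cdot 151 + 43120 = 0 \cdot 151 + 43120 = 0 + 43120 = 43120$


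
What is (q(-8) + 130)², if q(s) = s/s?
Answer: 17161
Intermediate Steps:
q(s) = 1
(q(-8) + 130)² = (1 + 130)² = 131² = 17161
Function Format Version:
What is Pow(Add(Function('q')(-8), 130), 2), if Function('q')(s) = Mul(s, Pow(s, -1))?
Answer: 17161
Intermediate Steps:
Function('q')(s) = 1
Pow(Add(Function('q')(-8), 130), 2) = Pow(Add(1, 130), 2) = Pow(131, 2) = 17161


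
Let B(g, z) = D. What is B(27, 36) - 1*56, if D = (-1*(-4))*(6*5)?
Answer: 64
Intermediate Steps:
D = 120 (D = 4*30 = 120)
B(g, z) = 120
B(27, 36) - 1*56 = 120 - 1*56 = 120 - 56 = 64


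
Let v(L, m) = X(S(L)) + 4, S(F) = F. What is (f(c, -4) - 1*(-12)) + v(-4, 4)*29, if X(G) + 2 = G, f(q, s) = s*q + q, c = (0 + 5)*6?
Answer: -136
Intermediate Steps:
c = 30 (c = 5*6 = 30)
f(q, s) = q + q*s (f(q, s) = q*s + q = q + q*s)
X(G) = -2 + G
v(L, m) = 2 + L (v(L, m) = (-2 + L) + 4 = 2 + L)
(f(c, -4) - 1*(-12)) + v(-4, 4)*29 = (30*(1 - 4) - 1*(-12)) + (2 - 4)*29 = (30*(-3) + 12) - 2*29 = (-90 + 12) - 58 = -78 - 58 = -136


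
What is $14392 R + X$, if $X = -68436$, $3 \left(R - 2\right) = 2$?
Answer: $- \frac{90172}{3} \approx -30057.0$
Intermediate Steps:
$R = \frac{8}{3}$ ($R = 2 + \frac{1}{3} \cdot 2 = 2 + \frac{2}{3} = \frac{8}{3} \approx 2.6667$)
$14392 R + X = 14392 \cdot \frac{8}{3} - 68436 = \frac{115136}{3} - 68436 = - \frac{90172}{3}$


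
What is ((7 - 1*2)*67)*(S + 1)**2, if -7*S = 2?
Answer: 8375/49 ≈ 170.92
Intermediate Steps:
S = -2/7 (S = -1/7*2 = -2/7 ≈ -0.28571)
((7 - 1*2)*67)*(S + 1)**2 = ((7 - 1*2)*67)*(-2/7 + 1)**2 = ((7 - 2)*67)*(5/7)**2 = (5*67)*(25/49) = 335*(25/49) = 8375/49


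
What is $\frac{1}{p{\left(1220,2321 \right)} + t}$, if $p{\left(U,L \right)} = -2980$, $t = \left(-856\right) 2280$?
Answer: $- \frac{1}{1954660} \approx -5.116 \cdot 10^{-7}$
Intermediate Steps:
$t = -1951680$
$\frac{1}{p{\left(1220,2321 \right)} + t} = \frac{1}{-2980 - 1951680} = \frac{1}{-1954660} = - \frac{1}{1954660}$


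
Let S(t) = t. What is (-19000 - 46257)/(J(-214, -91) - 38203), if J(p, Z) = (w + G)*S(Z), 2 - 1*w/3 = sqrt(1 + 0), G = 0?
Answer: 65257/38476 ≈ 1.6960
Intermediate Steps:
w = 3 (w = 6 - 3*sqrt(1 + 0) = 6 - 3*sqrt(1) = 6 - 3*1 = 6 - 3 = 3)
J(p, Z) = 3*Z (J(p, Z) = (3 + 0)*Z = 3*Z)
(-19000 - 46257)/(J(-214, -91) - 38203) = (-19000 - 46257)/(3*(-91) - 38203) = -65257/(-273 - 38203) = -65257/(-38476) = -65257*(-1/38476) = 65257/38476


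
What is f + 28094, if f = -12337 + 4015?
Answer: 19772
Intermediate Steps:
f = -8322
f + 28094 = -8322 + 28094 = 19772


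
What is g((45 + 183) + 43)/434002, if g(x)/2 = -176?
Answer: -176/217001 ≈ -0.00081106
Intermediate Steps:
g(x) = -352 (g(x) = 2*(-176) = -352)
g((45 + 183) + 43)/434002 = -352/434002 = -352*1/434002 = -176/217001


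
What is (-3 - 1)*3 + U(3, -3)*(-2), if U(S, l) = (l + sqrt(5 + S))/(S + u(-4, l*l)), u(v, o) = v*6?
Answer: -86/7 + 4*sqrt(2)/21 ≈ -12.016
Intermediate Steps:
u(v, o) = 6*v
U(S, l) = (l + sqrt(5 + S))/(-24 + S) (U(S, l) = (l + sqrt(5 + S))/(S + 6*(-4)) = (l + sqrt(5 + S))/(S - 24) = (l + sqrt(5 + S))/(-24 + S))
(-3 - 1)*3 + U(3, -3)*(-2) = (-3 - 1)*3 + ((-3 + sqrt(5 + 3))/(-24 + 3))*(-2) = -4*3 + ((-3 + sqrt(8))/(-21))*(-2) = -12 - (-3 + 2*sqrt(2))/21*(-2) = -12 + (1/7 - 2*sqrt(2)/21)*(-2) = -12 + (-2/7 + 4*sqrt(2)/21) = -86/7 + 4*sqrt(2)/21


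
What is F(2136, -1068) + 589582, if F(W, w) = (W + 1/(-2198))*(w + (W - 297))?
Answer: 4915689953/2198 ≈ 2.2364e+6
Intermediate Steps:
F(W, w) = (-1/2198 + W)*(-297 + W + w) (F(W, w) = (W - 1/2198)*(w + (-297 + W)) = (-1/2198 + W)*(-297 + W + w))
F(2136, -1068) + 589582 = (297/2198 + 2136² - 652807/2198*2136 - 1/2198*(-1068) + 2136*(-1068)) + 589582 = (297/2198 + 4562496 - 697197876/1099 + 534/1099 - 2281248) + 589582 = 3619788717/2198 + 589582 = 4915689953/2198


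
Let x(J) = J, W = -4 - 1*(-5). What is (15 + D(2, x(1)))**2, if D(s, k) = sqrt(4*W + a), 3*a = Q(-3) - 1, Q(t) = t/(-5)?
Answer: (225 + sqrt(870))**2/225 ≈ 287.86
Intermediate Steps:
Q(t) = -t/5 (Q(t) = t*(-1/5) = -t/5)
W = 1 (W = -4 + 5 = 1)
a = -2/15 (a = (-1/5*(-3) - 1)/3 = (3/5 - 1)/3 = (1/3)*(-2/5) = -2/15 ≈ -0.13333)
D(s, k) = sqrt(870)/15 (D(s, k) = sqrt(4*1 - 2/15) = sqrt(4 - 2/15) = sqrt(58/15) = sqrt(870)/15)
(15 + D(2, x(1)))**2 = (15 + sqrt(870)/15)**2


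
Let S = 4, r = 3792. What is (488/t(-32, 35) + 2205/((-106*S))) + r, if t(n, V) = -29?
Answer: 46355575/12296 ≈ 3770.0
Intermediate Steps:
(488/t(-32, 35) + 2205/((-106*S))) + r = (488/(-29) + 2205/((-106*4))) + 3792 = (488*(-1/29) + 2205/(-424)) + 3792 = (-488/29 + 2205*(-1/424)) + 3792 = (-488/29 - 2205/424) + 3792 = -270857/12296 + 3792 = 46355575/12296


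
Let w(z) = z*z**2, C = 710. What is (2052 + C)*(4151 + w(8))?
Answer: 12879206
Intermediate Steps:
w(z) = z**3
(2052 + C)*(4151 + w(8)) = (2052 + 710)*(4151 + 8**3) = 2762*(4151 + 512) = 2762*4663 = 12879206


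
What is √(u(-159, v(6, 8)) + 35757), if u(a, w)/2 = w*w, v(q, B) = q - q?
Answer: 3*√3973 ≈ 189.10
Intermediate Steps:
v(q, B) = 0
u(a, w) = 2*w² (u(a, w) = 2*(w*w) = 2*w²)
√(u(-159, v(6, 8)) + 35757) = √(2*0² + 35757) = √(2*0 + 35757) = √(0 + 35757) = √35757 = 3*√3973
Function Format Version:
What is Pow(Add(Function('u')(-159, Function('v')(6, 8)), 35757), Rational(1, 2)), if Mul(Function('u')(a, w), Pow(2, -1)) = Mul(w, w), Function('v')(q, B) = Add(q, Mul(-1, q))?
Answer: Mul(3, Pow(3973, Rational(1, 2))) ≈ 189.10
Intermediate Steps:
Function('v')(q, B) = 0
Function('u')(a, w) = Mul(2, Pow(w, 2)) (Function('u')(a, w) = Mul(2, Mul(w, w)) = Mul(2, Pow(w, 2)))
Pow(Add(Function('u')(-159, Function('v')(6, 8)), 35757), Rational(1, 2)) = Pow(Add(Mul(2, Pow(0, 2)), 35757), Rational(1, 2)) = Pow(Add(Mul(2, 0), 35757), Rational(1, 2)) = Pow(Add(0, 35757), Rational(1, 2)) = Pow(35757, Rational(1, 2)) = Mul(3, Pow(3973, Rational(1, 2)))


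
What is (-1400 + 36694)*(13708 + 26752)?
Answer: 1427995240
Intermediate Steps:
(-1400 + 36694)*(13708 + 26752) = 35294*40460 = 1427995240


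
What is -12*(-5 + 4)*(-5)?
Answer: -60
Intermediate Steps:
-12*(-5 + 4)*(-5) = -(-12)*(-5) = -12*(-1)*(-5) = 12*(-5) = -60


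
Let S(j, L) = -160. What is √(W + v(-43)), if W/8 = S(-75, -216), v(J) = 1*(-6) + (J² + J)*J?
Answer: 4*I*√4934 ≈ 280.97*I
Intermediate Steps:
v(J) = -6 + J*(J + J²) (v(J) = -6 + (J + J²)*J = -6 + J*(J + J²))
W = -1280 (W = 8*(-160) = -1280)
√(W + v(-43)) = √(-1280 + (-6 + (-43)² + (-43)³)) = √(-1280 + (-6 + 1849 - 79507)) = √(-1280 - 77664) = √(-78944) = 4*I*√4934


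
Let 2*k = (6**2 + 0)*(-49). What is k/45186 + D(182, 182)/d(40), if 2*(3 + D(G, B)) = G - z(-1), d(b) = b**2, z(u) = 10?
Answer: 389873/12049600 ≈ 0.032356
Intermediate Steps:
D(G, B) = -8 + G/2 (D(G, B) = -3 + (G - 1*10)/2 = -3 + (G - 10)/2 = -3 + (-10 + G)/2 = -3 + (-5 + G/2) = -8 + G/2)
k = -882 (k = ((6**2 + 0)*(-49))/2 = ((36 + 0)*(-49))/2 = (36*(-49))/2 = (1/2)*(-1764) = -882)
k/45186 + D(182, 182)/d(40) = -882/45186 + (-8 + (1/2)*182)/(40**2) = -882*1/45186 + (-8 + 91)/1600 = -147/7531 + 83*(1/1600) = -147/7531 + 83/1600 = 389873/12049600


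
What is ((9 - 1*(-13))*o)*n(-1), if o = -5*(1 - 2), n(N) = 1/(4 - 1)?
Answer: 110/3 ≈ 36.667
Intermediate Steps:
n(N) = ⅓ (n(N) = 1/3 = ⅓)
o = 5 (o = -5*(-1) = 5)
((9 - 1*(-13))*o)*n(-1) = ((9 - 1*(-13))*5)*(⅓) = ((9 + 13)*5)*(⅓) = (22*5)*(⅓) = 110*(⅓) = 110/3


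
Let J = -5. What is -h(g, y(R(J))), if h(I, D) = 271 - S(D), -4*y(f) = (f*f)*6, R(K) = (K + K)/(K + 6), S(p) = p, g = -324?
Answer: -421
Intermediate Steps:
R(K) = 2*K/(6 + K) (R(K) = (2*K)/(6 + K) = 2*K/(6 + K))
y(f) = -3*f²/2 (y(f) = -f*f*6/4 = -f²*6/4 = -3*f²/2)
h(I, D) = 271 - D
-h(g, y(R(J))) = -(271 - (-3)*(2*(-5)/(6 - 5))²/2) = -(271 - (-3)*(2*(-5)/1)²/2) = -(271 - (-3)*(2*(-5)*1)²/2) = -(271 - (-3)*(-10)²/2) = -(271 - (-3)*100/2) = -(271 - 1*(-150)) = -(271 + 150) = -1*421 = -421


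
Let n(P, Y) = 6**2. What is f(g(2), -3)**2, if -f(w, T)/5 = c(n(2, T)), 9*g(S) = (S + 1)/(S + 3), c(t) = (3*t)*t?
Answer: 377913600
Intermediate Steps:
n(P, Y) = 36
c(t) = 3*t**2
g(S) = (1 + S)/(9*(3 + S)) (g(S) = ((S + 1)/(S + 3))/9 = ((1 + S)/(3 + S))/9 = (1 + S)/(9*(3 + S)))
f(w, T) = -19440 (f(w, T) = -15*36**2 = -15*1296 = -5*3888 = -19440)
f(g(2), -3)**2 = (-19440)**2 = 377913600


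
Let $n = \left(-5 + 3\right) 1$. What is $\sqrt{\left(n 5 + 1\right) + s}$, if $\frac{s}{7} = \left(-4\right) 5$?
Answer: $i \sqrt{149} \approx 12.207 i$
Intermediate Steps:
$s = -140$ ($s = 7 \left(\left(-4\right) 5\right) = 7 \left(-20\right) = -140$)
$n = -2$ ($n = \left(-2\right) 1 = -2$)
$\sqrt{\left(n 5 + 1\right) + s} = \sqrt{\left(\left(-2\right) 5 + 1\right) - 140} = \sqrt{\left(-10 + 1\right) - 140} = \sqrt{-9 - 140} = \sqrt{-149} = i \sqrt{149}$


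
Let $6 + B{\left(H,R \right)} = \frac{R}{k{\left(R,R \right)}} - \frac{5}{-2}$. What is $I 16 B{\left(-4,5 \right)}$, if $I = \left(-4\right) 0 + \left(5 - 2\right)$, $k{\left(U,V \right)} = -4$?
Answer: $-228$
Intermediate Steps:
$I = 3$ ($I = 0 + 3 = 3$)
$B{\left(H,R \right)} = - \frac{7}{2} - \frac{R}{4}$ ($B{\left(H,R \right)} = -6 + \left(\frac{R}{-4} - \frac{5}{-2}\right) = -6 + \left(R \left(- \frac{1}{4}\right) - - \frac{5}{2}\right) = -6 - \left(- \frac{5}{2} + \frac{R}{4}\right) = - \frac{7}{2} - \frac{R}{4}$)
$I 16 B{\left(-4,5 \right)} = 3 \cdot 16 \left(- \frac{7}{2} - \frac{5}{4}\right) = 48 \left(- \frac{7}{2} - \frac{5}{4}\right) = 48 \left(- \frac{19}{4}\right) = -228$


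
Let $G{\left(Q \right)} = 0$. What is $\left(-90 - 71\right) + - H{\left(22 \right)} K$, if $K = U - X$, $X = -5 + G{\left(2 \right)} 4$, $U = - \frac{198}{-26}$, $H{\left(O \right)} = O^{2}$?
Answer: $- \frac{81469}{13} \approx -6266.8$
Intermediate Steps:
$U = \frac{99}{13}$ ($U = \left(-198\right) \left(- \frac{1}{26}\right) = \frac{99}{13} \approx 7.6154$)
$X = -5$ ($X = -5 + 0 \cdot 4 = -5 + 0 = -5$)
$K = \frac{164}{13}$ ($K = \frac{99}{13} - -5 = \frac{99}{13} + 5 = \frac{164}{13} \approx 12.615$)
$\left(-90 - 71\right) + - H{\left(22 \right)} K = \left(-90 - 71\right) + - 22^{2} \cdot \frac{164}{13} = -161 + \left(-1\right) 484 \cdot \frac{164}{13} = -161 - \frac{79376}{13} = - \frac{81469}{13}$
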